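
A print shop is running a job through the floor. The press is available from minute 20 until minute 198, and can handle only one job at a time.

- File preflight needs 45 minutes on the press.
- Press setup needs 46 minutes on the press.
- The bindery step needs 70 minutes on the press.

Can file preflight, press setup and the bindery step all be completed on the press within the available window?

The press window is 198 − 20 = 178 minutes.
Running back to back, the jobs need 45 + 46 + 70 = 161 minutes on the press.
Since 161 ≤ 178, they fit within the window.

Yes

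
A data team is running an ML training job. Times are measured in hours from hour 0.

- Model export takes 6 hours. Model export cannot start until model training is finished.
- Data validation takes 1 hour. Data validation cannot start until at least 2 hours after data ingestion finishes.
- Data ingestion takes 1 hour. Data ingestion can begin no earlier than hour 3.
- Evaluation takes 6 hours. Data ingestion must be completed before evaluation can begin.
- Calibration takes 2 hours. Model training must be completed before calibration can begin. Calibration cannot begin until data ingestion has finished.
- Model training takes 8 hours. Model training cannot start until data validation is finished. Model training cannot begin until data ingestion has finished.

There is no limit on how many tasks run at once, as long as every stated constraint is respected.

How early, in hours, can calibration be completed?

Data ingestion cannot begin until its own release at hour 3. It runs from hour 3 to 3 + 1 = hour 4.
Data validation waits on data ingestion (finishes hour 4, plus 2-hour gap → hour 6), so it starts at hour 6 and finishes at 6 + 1 = hour 7.
Model training cannot start until data validation (finishes hour 7); data ingestion (finishes hour 4). The controlling bound is hour 7, so model training finishes at 7 + 8 = hour 15.
Calibration needs all of model training (finishes hour 15); data ingestion (finishes hour 4). That puts its earliest start at hour 15; it finishes at 15 + 2 = hour 17.

17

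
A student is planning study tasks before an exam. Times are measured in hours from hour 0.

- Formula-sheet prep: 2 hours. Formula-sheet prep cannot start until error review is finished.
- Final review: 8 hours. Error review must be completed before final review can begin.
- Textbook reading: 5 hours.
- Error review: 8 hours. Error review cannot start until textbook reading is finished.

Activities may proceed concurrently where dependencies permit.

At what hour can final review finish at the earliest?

Nothing blocks textbook reading, so it runs from hour 0 to hour 5.
After textbook reading (finishes hour 5), error review can start at hour 5 and finishes at hour 13.
After error review (finishes hour 13), final review can start at hour 13 and finishes at hour 21.

21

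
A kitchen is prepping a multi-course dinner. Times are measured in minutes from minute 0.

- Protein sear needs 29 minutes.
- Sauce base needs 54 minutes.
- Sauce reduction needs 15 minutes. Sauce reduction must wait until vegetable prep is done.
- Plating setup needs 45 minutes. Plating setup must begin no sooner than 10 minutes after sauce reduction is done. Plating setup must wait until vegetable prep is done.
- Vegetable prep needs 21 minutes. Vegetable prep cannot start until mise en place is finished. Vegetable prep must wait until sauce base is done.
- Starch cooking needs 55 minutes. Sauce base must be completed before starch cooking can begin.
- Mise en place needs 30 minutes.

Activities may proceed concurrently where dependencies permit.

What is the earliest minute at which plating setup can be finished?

145

Nothing blocks sauce base, so it runs from minute 0 to minute 54.
Mise en place has no prerequisites, so it starts at minute 0 and finishes at minute 30.
Vegetable prep needs all of mise en place (finishes minute 30); sauce base (finishes minute 54). That puts its earliest start at minute 54; it finishes at 54 + 21 = minute 75.
After vegetable prep (finishes minute 75), sauce reduction can start at minute 75 and finishes at minute 90.
Plating setup needs all of sauce reduction (finishes minute 90, plus 10-minute gap → minute 100); vegetable prep (finishes minute 75). That puts its earliest start at minute 100; it finishes at 100 + 45 = minute 145.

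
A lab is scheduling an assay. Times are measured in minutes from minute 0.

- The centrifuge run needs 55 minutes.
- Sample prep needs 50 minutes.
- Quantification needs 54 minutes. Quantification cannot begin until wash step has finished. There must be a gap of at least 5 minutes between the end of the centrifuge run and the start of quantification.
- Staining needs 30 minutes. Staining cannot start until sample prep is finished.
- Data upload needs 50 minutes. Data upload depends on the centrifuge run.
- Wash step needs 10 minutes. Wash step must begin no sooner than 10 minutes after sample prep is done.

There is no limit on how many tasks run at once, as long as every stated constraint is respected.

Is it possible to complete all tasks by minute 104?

The centrifuge run can start immediately at minute 0; it finishes at minute 55.
Data upload waits on the centrifuge run (finishes minute 55), so it starts at minute 55 and finishes at 55 + 50 = minute 105.
Nothing blocks sample prep, so it runs from minute 0 to minute 50.
After sample prep (finishes minute 50), staining can start at minute 50 and finishes at minute 80.
Wash step waits on sample prep (finishes minute 50, plus 10-minute gap → minute 60), so it starts at minute 60 and finishes at 60 + 10 = minute 70.
For quantification: wash step (finishes minute 70); the centrifuge run (finishes minute 55, plus 5-minute gap → minute 60). Taking the maximum gives a start of minute 70, and it finishes at 70 + 54 = minute 124.
The earliest everything can be done is minute 124, which is after the deadline of 104, so it is not possible.

No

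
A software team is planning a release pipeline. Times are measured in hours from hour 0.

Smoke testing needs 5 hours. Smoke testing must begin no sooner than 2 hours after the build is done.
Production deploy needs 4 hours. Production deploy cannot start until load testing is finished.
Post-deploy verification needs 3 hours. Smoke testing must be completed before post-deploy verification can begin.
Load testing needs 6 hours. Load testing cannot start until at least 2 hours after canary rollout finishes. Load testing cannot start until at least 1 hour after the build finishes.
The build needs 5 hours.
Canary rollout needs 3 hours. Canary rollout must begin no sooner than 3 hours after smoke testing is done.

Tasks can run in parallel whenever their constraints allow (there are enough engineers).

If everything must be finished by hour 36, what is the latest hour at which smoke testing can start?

13

Nothing follows production deploy; the deadline of hour 36 is its only limit. It must start by 36 − 4 = hour 32.
Load testing has to be done before production deploy (must start by hour 32). That means finishing by hour 32, i.e. starting by 32 − 6 = hour 26.
Since load testing (must start by hour 26, minus 2-hour gap → hour 24) depends on it, canary rollout must finish by hour 24. Backing off its 3-hour duration gives a latest start of hour 21.
Post-deploy verification has no dependents, so it just needs to finish by hour 36. Starting by 36 − 3 = hour 33 achieves that.
Smoke testing has several dependents: canary rollout (must start by hour 21, minus 3-hour gap → hour 18); post-deploy verification (must start by hour 33). The earliest of those limits is hour 18, so smoke testing must start by 18 − 5 = hour 13.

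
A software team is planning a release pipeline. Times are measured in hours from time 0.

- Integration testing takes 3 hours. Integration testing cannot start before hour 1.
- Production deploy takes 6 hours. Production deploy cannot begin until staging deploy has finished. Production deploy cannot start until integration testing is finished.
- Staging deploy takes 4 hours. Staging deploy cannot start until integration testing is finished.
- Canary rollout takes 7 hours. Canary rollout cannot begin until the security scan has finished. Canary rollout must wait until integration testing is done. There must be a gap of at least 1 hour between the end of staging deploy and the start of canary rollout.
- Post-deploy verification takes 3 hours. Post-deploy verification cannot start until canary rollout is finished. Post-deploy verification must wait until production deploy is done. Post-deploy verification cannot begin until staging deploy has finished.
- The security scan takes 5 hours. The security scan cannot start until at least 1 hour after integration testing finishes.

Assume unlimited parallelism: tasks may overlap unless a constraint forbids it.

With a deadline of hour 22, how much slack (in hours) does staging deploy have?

3

Integration testing waits on its own release at hour 1, so it starts at hour 1 and finishes at 1 + 3 = hour 4.
Staging deploy cannot begin until integration testing (finishes hour 4). It runs from hour 4 to 4 + 4 = hour 8.

Working backward from the deadline:
Post-deploy verification must finish by hour 22; it takes 3 hours, so it must start by 22 − 3 = hour 19.
Canary rollout feeds into post-deploy verification (must start by hour 19); so canary rollout must finish by hour 19 and therefore start by hour 12.
Production deploy feeds into post-deploy verification (must start by hour 19); so production deploy must finish by hour 19 and therefore start by hour 13.
Staging deploy must finish in time for canary rollout (must start by hour 12, minus 1-hour gap → hour 11); production deploy (must start by hour 13); post-deploy verification (must start by hour 19). The tightest is hour 11, so staging deploy must start by 11 − 4 = hour 7.
So staging deploy can start as early as hour 4 and as late as hour 7, giving 7 − 4 = 3 hours of slack.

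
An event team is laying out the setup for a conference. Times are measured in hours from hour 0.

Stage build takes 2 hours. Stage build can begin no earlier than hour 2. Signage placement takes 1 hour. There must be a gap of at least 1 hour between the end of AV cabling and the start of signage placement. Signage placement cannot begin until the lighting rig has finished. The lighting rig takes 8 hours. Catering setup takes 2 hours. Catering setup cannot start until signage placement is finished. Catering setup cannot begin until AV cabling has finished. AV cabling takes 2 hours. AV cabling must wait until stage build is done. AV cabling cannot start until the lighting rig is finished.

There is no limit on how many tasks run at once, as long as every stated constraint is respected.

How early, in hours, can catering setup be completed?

14

The lighting rig has no prerequisites, so it starts at hour 0 and finishes at hour 8.
Stage build cannot begin until its own release at hour 2. It runs from hour 2 to 2 + 2 = hour 4.
For AV cabling: stage build (finishes hour 4); the lighting rig (finishes hour 8). Taking the maximum gives a start of hour 8, and it finishes at 8 + 2 = hour 10.
Signage placement cannot start until AV cabling (finishes hour 10, plus 1-hour gap → hour 11); the lighting rig (finishes hour 8). The controlling bound is hour 11, so signage placement finishes at 11 + 1 = hour 12.
For catering setup: signage placement (finishes hour 12); AV cabling (finishes hour 10). Taking the maximum gives a start of hour 12, and it finishes at 12 + 2 = hour 14.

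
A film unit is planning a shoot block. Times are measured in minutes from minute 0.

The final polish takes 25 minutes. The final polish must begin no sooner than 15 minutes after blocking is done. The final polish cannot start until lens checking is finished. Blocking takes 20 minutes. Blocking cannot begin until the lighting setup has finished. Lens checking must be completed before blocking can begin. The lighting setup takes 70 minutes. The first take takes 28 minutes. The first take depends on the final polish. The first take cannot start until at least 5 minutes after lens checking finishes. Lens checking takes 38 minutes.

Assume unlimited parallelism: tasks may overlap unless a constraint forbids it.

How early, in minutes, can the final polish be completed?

130

Lens checking has no prerequisites, so it starts at minute 0 and finishes at minute 38.
The lighting setup can start immediately at minute 0; it finishes at minute 70.
Blocking needs all of the lighting setup (finishes minute 70); lens checking (finishes minute 38). That puts its earliest start at minute 70; it finishes at 70 + 20 = minute 90.
The final polish cannot start until blocking (finishes minute 90, plus 15-minute gap → minute 105); lens checking (finishes minute 38). The controlling bound is minute 105, so the final polish finishes at 105 + 25 = minute 130.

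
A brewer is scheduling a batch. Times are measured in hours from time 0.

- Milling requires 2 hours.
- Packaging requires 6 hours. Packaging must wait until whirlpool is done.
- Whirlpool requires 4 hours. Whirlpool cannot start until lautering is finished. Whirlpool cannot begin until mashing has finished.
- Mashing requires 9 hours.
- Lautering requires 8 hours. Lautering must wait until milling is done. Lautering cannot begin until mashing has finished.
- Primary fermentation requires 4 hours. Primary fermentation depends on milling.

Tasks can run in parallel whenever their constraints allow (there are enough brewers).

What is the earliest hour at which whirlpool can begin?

Mashing can start immediately at hour 0; it finishes at hour 9.
Milling can start immediately at hour 0; it finishes at hour 2.
For lautering: milling (finishes hour 2); mashing (finishes hour 9). Taking the maximum gives a start of hour 9, and it finishes at 9 + 8 = hour 17.
Whirlpool waits on lautering (finishes hour 17); mashing (finishes hour 9). The latest of these is hour 17, which is the earliest whirlpool can start.

17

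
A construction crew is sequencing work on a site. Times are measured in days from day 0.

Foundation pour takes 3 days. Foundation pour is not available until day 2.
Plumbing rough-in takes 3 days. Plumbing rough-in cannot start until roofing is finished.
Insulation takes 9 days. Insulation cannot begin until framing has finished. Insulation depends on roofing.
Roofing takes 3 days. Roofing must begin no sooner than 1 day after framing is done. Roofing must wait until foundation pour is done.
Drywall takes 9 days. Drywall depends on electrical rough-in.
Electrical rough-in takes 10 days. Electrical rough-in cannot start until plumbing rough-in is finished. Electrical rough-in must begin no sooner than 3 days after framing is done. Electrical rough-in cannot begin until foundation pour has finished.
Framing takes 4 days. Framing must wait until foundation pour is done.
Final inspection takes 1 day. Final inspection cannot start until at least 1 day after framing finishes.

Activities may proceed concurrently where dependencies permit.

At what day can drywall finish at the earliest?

35

After its own release at day 2, foundation pour can start at day 2 and finishes at day 5.
After foundation pour (finishes day 5), framing can start at day 5 and finishes at day 9.
Roofing cannot start until framing (finishes day 9, plus 1-day gap → day 10); foundation pour (finishes day 5). The controlling bound is day 10, so roofing finishes at 10 + 3 = day 13.
After roofing (finishes day 13), plumbing rough-in can start at day 13 and finishes at day 16.
Electrical rough-in needs all of plumbing rough-in (finishes day 16); framing (finishes day 9, plus 3-day gap → day 12); foundation pour (finishes day 5). That puts its earliest start at day 16; it finishes at 16 + 10 = day 26.
After electrical rough-in (finishes day 26), drywall can start at day 26 and finishes at day 35.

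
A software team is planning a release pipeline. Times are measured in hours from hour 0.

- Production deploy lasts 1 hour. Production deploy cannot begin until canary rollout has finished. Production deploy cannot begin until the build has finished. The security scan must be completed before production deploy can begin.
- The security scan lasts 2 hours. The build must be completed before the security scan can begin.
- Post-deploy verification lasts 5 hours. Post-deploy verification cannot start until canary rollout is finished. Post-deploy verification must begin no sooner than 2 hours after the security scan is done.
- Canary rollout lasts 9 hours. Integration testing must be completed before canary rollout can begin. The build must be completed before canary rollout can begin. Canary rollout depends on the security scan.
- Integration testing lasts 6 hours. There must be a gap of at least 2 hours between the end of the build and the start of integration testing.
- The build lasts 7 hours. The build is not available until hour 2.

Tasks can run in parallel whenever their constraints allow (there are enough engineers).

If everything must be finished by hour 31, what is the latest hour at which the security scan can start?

Production deploy has no dependents, so it just needs to finish by hour 31. Starting by 31 − 1 = hour 30 achieves that.
To finish by hour 31, post-deploy verification (duration 5) must start no later than hour 26.
Canary rollout must finish in time for production deploy (must start by hour 30); post-deploy verification (must start by hour 26). The tightest is hour 26, so canary rollout must start by 26 − 9 = hour 17.
The security scan must finish in time for canary rollout (must start by hour 17); production deploy (must start by hour 30); post-deploy verification (must start by hour 26, minus 2-hour gap → hour 24). The tightest is hour 17, so the security scan must start by 17 − 2 = hour 15.

15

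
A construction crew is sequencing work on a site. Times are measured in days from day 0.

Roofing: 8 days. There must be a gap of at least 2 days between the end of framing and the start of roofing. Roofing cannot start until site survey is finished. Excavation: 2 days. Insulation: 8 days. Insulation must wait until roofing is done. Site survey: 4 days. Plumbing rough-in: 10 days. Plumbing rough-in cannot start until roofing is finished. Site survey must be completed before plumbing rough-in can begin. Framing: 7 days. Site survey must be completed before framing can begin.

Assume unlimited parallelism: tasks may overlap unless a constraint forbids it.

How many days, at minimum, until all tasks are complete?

Excavation can start immediately at day 0; it finishes at day 2.
Nothing blocks site survey, so it runs from day 0 to day 4.
Framing waits on site survey (finishes day 4), so it starts at day 4 and finishes at 4 + 7 = day 11.
For roofing: framing (finishes day 11, plus 2-day gap → day 13); site survey (finishes day 4). Taking the maximum gives a start of day 13, and it finishes at 13 + 8 = day 21.
Insulation waits on roofing (finishes day 21), so it starts at day 21 and finishes at 21 + 8 = day 29.
Plumbing rough-in needs all of roofing (finishes day 21); site survey (finishes day 4). That puts its earliest start at day 21; it finishes at 21 + 10 = day 31.
All tasks are finished once the last one completes. Finish times: Site survey at 4, Excavation at 2, Framing at 11, Roofing at 21, Plumbing rough-in at 31, Insulation at 29. The latest is day 31.

31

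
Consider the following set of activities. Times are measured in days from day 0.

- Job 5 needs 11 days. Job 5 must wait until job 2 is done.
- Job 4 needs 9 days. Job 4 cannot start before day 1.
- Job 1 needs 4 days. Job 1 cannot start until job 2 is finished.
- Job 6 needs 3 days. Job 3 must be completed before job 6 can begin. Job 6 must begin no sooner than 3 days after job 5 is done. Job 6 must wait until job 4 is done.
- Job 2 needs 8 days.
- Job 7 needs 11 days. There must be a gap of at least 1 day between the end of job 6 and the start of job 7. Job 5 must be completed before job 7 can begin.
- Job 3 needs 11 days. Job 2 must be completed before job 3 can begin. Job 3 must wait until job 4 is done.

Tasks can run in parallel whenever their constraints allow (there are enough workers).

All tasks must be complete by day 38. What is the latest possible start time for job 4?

To finish by day 38, job 7 (duration 11) must start no later than day 27.
Job 6 must finish before job 7 (must start by day 27, minus 1-day gap → day 26). With a 3-day duration, job 6 must start by 26 − 3 = day 23.
Since job 6 (must start by day 23) depends on it, job 3 must finish by day 23. Backing off its 11-day duration gives a latest start of day 12.
Job 4 feeds job 3 (must start by day 12); job 6 (must start by day 23). Taking the minimum, job 4 must finish by day 12 and start by 12 − 9 = day 3.

3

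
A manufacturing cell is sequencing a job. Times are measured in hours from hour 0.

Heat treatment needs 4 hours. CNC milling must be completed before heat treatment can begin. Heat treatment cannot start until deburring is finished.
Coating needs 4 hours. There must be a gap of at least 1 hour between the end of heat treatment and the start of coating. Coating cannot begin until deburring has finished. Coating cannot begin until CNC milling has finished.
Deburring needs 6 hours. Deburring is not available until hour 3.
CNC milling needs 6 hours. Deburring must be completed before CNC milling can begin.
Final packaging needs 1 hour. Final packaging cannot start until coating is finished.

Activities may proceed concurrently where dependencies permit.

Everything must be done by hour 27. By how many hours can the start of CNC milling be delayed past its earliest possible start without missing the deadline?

2

After its own release at hour 3, deburring can start at hour 3 and finishes at hour 9.
CNC milling waits on deburring (finishes hour 9), so it starts at hour 9 and finishes at 9 + 6 = hour 15.

Working backward from the deadline:
Final packaging must finish by hour 27; it takes 1 hour, so it must start by 27 − 1 = hour 26.
Since final packaging (must start by hour 26) depends on it, coating must finish by hour 26. Backing off its 4-hour duration gives a latest start of hour 22.
Heat treatment has to be done before coating (must start by hour 22, minus 1-hour gap → hour 21). That means finishing by hour 21, i.e. starting by 21 − 4 = hour 17.
For CNC milling: heat treatment (must start by hour 17); coating (must start by hour 22). The most restrictive is hour 17; with a 6-hour duration, CNC milling must start by hour 11.
So CNC milling can start as early as hour 9 and as late as hour 11, giving 11 − 9 = 2 hours of slack.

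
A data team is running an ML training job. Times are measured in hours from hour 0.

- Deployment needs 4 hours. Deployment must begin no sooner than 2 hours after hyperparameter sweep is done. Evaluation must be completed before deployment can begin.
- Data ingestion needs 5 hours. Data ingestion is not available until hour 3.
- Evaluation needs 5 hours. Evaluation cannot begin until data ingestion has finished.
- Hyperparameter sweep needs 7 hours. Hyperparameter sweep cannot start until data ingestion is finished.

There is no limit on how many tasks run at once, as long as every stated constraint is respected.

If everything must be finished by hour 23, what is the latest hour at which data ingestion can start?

Deployment must finish by hour 23; it takes 4 hours, so it must start by 23 − 4 = hour 19.
Hyperparameter sweep feeds into deployment (must start by hour 19, minus 2-hour gap → hour 17); so hyperparameter sweep must finish by hour 17 and therefore start by hour 10.
Evaluation has to be done before deployment (must start by hour 19). That means finishing by hour 19, i.e. starting by 19 − 5 = hour 14.
For data ingestion: hyperparameter sweep (must start by hour 10); evaluation (must start by hour 14). The most restrictive is hour 10; with a 5-hour duration, data ingestion must start by hour 5.

5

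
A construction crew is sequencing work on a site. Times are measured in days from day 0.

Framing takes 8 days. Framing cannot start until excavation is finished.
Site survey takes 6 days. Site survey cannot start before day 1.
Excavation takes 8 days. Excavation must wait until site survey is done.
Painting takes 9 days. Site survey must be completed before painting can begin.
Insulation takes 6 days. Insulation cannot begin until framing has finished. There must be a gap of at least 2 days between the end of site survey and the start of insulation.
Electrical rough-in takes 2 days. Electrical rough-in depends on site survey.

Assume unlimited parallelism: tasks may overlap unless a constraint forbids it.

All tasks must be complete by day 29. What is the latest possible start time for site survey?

1

Nothing follows insulation; the deadline of day 29 is its only limit. It must start by 29 − 6 = day 23.
Framing has to be done before insulation (must start by day 23). That means finishing by day 23, i.e. starting by 23 − 8 = day 15.
Excavation feeds into framing (must start by day 15); so excavation must finish by day 15 and therefore start by day 7.
Electrical rough-in has no dependents, so it just needs to finish by day 29. Starting by 29 − 2 = day 27 achieves that.
Painting must finish by day 29; it takes 9 days, so it must start by 29 − 9 = day 20.
Site survey has several dependents: excavation (must start by day 7); electrical rough-in (must start by day 27); insulation (must start by day 23, minus 2-day gap → day 21); painting (must start by day 20). The earliest of those limits is day 7, so site survey must start by 7 − 6 = day 1.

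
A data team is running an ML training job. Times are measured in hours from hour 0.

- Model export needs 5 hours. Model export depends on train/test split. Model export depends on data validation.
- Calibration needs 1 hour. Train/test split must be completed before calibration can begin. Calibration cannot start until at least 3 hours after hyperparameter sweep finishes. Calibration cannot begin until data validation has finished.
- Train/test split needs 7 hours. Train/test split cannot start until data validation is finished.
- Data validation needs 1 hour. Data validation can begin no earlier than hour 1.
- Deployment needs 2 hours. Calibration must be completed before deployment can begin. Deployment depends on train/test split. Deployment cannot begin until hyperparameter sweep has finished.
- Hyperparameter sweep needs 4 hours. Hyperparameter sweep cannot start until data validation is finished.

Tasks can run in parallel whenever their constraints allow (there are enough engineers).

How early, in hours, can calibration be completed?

Data validation waits on its own release at hour 1, so it starts at hour 1 and finishes at 1 + 1 = hour 2.
After data validation (finishes hour 2), hyperparameter sweep can start at hour 2 and finishes at hour 6.
After data validation (finishes hour 2), train/test split can start at hour 2 and finishes at hour 9.
For calibration: train/test split (finishes hour 9); hyperparameter sweep (finishes hour 6, plus 3-hour gap → hour 9); data validation (finishes hour 2). Taking the maximum gives a start of hour 9, and it finishes at 9 + 1 = hour 10.

10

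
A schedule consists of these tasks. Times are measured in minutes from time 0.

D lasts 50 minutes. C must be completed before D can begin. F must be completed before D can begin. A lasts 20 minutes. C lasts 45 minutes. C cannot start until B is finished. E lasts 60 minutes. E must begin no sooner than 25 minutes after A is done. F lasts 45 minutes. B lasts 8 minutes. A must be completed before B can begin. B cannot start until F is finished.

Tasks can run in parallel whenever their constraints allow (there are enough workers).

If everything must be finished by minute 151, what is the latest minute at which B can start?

D has no dependents, so it just needs to finish by minute 151. Starting by 151 − 50 = minute 101 achieves that.
Since D (must start by minute 101) depends on it, C must finish by minute 101. Backing off its 45-minute duration gives a latest start of minute 56.
Since C (must start by minute 56) depends on it, B must finish by minute 56. Backing off its 8-minute duration gives a latest start of minute 48.

48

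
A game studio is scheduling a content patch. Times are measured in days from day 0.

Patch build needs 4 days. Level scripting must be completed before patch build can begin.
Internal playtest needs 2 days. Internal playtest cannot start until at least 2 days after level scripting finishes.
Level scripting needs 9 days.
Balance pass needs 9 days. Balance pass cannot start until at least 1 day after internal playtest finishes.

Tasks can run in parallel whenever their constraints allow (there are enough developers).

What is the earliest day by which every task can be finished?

23

Nothing blocks level scripting, so it runs from day 0 to day 9.
Patch build cannot begin until level scripting (finishes day 9). It runs from day 9 to 9 + 4 = day 13.
Internal playtest waits on level scripting (finishes day 9, plus 2-day gap → day 11), so it starts at day 11 and finishes at 11 + 2 = day 13.
Balance pass waits on internal playtest (finishes day 13, plus 1-day gap → day 14), so it starts at day 14 and finishes at 14 + 9 = day 23.
All tasks are finished once the last one completes. Finish times: Level scripting at 9, Internal playtest at 13, Balance pass at 23, Patch build at 13. The latest is day 23.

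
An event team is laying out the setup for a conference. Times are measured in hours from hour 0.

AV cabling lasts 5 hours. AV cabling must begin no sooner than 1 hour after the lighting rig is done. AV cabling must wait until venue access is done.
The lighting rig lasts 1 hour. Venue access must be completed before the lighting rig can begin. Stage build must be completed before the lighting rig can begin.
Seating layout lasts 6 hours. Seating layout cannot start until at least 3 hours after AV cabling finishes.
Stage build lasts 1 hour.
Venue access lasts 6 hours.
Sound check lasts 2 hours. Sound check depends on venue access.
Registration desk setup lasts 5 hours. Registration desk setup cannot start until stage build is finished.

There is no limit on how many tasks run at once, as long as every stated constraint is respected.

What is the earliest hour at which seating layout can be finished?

22

Nothing blocks stage build, so it runs from hour 0 to hour 1.
Venue access can start immediately at hour 0; it finishes at hour 6.
The lighting rig has to wait for venue access (finishes hour 6); stage build (finishes hour 1). The latest of these is hour 6, so the lighting rig runs hour 6 to 6 + 1 = hour 7.
AV cabling needs all of the lighting rig (finishes hour 7, plus 1-hour gap → hour 8); venue access (finishes hour 6). That puts its earliest start at hour 8; it finishes at 8 + 5 = hour 13.
After AV cabling (finishes hour 13, plus 3-hour gap → hour 16), seating layout can start at hour 16 and finishes at hour 22.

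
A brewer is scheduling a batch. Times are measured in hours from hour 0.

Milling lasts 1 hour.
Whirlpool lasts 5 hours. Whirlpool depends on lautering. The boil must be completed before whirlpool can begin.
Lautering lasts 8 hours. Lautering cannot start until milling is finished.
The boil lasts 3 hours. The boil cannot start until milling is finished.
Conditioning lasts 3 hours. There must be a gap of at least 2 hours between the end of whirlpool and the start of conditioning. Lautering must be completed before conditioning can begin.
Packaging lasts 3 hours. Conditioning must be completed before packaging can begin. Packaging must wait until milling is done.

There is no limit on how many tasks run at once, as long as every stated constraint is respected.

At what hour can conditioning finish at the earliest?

Milling can start immediately at hour 0; it finishes at hour 1.
The boil waits on milling (finishes hour 1), so it starts at hour 1 and finishes at 1 + 3 = hour 4.
Lautering cannot begin until milling (finishes hour 1). It runs from hour 1 to 1 + 8 = hour 9.
Whirlpool needs all of lautering (finishes hour 9); the boil (finishes hour 4). That puts its earliest start at hour 9; it finishes at 9 + 5 = hour 14.
Conditioning needs all of whirlpool (finishes hour 14, plus 2-hour gap → hour 16); lautering (finishes hour 9). That puts its earliest start at hour 16; it finishes at 16 + 3 = hour 19.

19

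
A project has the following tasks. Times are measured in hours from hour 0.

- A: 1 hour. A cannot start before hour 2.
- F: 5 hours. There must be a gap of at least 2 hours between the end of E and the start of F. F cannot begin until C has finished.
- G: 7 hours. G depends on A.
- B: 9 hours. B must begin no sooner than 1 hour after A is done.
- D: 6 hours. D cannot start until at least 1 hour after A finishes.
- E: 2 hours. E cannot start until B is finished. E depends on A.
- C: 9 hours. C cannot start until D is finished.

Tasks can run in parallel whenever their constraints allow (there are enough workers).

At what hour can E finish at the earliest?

15

A cannot begin until its own release at hour 2. It runs from hour 2 to 2 + 1 = hour 3.
After A (finishes hour 3, plus 1-hour gap → hour 4), B can start at hour 4 and finishes at hour 13.
E has to wait for B (finishes hour 13); A (finishes hour 3). The latest of these is hour 13, so E runs hour 13 to 13 + 2 = hour 15.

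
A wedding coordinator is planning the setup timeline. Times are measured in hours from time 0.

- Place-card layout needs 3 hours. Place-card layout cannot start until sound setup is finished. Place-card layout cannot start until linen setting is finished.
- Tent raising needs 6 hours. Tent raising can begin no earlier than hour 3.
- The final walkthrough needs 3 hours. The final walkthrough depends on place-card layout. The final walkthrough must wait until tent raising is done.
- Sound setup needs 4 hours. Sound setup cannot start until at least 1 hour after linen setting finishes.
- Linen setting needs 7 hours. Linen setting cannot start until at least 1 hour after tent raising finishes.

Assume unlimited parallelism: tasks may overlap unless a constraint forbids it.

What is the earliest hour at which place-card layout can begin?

22

Tent raising cannot begin until its own release at hour 3. It runs from hour 3 to 3 + 6 = hour 9.
Linen setting waits on tent raising (finishes hour 9, plus 1-hour gap → hour 10), so it starts at hour 10 and finishes at 10 + 7 = hour 17.
Sound setup waits on linen setting (finishes hour 17, plus 1-hour gap → hour 18), so it starts at hour 18 and finishes at 18 + 4 = hour 22.
Place-card layout waits on sound setup (finishes hour 22); linen setting (finishes hour 17). The latest of these is hour 22, which is the earliest place-card layout can start.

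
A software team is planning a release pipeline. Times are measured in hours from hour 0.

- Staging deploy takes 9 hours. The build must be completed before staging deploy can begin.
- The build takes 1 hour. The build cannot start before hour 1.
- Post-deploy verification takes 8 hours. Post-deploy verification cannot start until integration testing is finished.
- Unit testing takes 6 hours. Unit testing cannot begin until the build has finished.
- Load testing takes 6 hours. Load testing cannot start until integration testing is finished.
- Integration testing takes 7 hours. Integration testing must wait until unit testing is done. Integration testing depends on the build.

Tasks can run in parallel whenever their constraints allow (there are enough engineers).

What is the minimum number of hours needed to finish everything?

The build waits on its own release at hour 1, so it starts at hour 1 and finishes at 1 + 1 = hour 2.
Staging deploy cannot begin until the build (finishes hour 2). It runs from hour 2 to 2 + 9 = hour 11.
After the build (finishes hour 2), unit testing can start at hour 2 and finishes at hour 8.
For integration testing: unit testing (finishes hour 8); the build (finishes hour 2). Taking the maximum gives a start of hour 8, and it finishes at 8 + 7 = hour 15.
After integration testing (finishes hour 15), post-deploy verification can start at hour 15 and finishes at hour 23.
Load testing waits on integration testing (finishes hour 15), so it starts at hour 15 and finishes at 15 + 6 = hour 21.
All tasks are finished once the last one completes. Finish times: The build at 2, Unit testing at 8, Integration testing at 15, Staging deploy at 11, Load testing at 21, Post-deploy verification at 23. The latest is hour 23.

23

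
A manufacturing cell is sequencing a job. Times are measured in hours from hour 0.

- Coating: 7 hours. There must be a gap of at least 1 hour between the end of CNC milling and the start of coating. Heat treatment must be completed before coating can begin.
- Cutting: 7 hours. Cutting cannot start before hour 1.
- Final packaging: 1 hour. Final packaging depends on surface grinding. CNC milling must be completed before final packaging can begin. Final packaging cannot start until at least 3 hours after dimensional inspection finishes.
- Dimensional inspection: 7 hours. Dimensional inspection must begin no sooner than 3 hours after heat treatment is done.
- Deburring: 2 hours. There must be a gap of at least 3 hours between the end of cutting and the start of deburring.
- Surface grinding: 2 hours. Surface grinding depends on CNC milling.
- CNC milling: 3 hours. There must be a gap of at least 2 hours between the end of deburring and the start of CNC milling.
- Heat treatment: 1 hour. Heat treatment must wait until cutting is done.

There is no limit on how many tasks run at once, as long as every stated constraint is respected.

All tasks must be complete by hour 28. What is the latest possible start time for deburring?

13

Nothing follows final packaging; the deadline of hour 28 is its only limit. It must start by 28 − 1 = hour 27.
Surface grinding must finish before final packaging (must start by hour 27). With a 2-hour duration, surface grinding must start by 27 − 2 = hour 25.
Coating must finish by hour 28; it takes 7 hours, so it must start by 28 − 7 = hour 21.
CNC milling feeds surface grinding (must start by hour 25); coating (must start by hour 21, minus 1-hour gap → hour 20); final packaging (must start by hour 27). Taking the minimum, CNC milling must finish by hour 20 and start by 20 − 3 = hour 17.
Deburring must finish before CNC milling (must start by hour 17, minus 2-hour gap → hour 15). With a 2-hour duration, deburring must start by 15 − 2 = hour 13.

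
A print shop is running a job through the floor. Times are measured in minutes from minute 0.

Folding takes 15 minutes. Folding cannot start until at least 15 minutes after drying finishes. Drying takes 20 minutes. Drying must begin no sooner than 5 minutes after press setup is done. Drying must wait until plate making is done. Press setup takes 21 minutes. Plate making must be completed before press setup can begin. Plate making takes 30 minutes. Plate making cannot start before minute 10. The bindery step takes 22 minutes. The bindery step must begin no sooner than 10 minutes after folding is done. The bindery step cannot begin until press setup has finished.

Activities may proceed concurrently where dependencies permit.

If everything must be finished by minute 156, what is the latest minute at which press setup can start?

48

The bindery step has no dependents, so it just needs to finish by minute 156. Starting by 156 − 22 = minute 134 achieves that.
Since the bindery step (must start by minute 134, minus 10-minute gap → minute 124) depends on it, folding must finish by minute 124. Backing off its 15-minute duration gives a latest start of minute 109.
Drying feeds into folding (must start by minute 109, minus 15-minute gap → minute 94); so drying must finish by minute 94 and therefore start by minute 74.
For press setup: drying (must start by minute 74, minus 5-minute gap → minute 69); the bindery step (must start by minute 134). The most restrictive is minute 69; with a 21-minute duration, press setup must start by minute 48.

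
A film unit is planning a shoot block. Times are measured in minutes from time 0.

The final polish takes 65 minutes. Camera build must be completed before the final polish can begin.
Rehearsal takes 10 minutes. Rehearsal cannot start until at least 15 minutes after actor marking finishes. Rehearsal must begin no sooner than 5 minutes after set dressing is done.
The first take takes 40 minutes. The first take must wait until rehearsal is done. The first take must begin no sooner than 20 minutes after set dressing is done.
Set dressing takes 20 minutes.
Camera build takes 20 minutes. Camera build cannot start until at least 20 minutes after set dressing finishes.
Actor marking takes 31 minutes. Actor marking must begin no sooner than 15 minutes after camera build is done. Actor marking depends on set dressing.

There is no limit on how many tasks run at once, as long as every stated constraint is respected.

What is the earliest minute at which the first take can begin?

Set dressing has no prerequisites, so it starts at minute 0 and finishes at minute 20.
Camera build cannot begin until set dressing (finishes minute 20, plus 20-minute gap → minute 40). It runs from minute 40 to 40 + 20 = minute 60.
Actor marking cannot start until camera build (finishes minute 60, plus 15-minute gap → minute 75); set dressing (finishes minute 20). The controlling bound is minute 75, so actor marking finishes at 75 + 31 = minute 106.
For rehearsal: actor marking (finishes minute 106, plus 15-minute gap → minute 121); set dressing (finishes minute 20, plus 5-minute gap → minute 25). Taking the maximum gives a start of minute 121, and it finishes at 121 + 10 = minute 131.
The first take waits on rehearsal (finishes minute 131); set dressing (finishes minute 20, plus 20-minute gap → minute 40). The latest of these is minute 131, which is the earliest the first take can start.

131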